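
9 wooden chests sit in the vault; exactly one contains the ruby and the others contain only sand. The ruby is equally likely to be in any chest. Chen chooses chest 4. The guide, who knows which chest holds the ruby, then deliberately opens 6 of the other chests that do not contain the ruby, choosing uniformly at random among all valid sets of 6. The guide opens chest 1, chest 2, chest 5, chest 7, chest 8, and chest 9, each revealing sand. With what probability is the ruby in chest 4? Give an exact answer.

1/9

Apply Bayes' rule, conditioning on where the ruby actually is.
If it is in any of chests 1, 2, 5, 7, 8, and 9 (prior 1/9 each): that chest was opened and seen not to hold the prize — ruled out; weight (1/9)·0 = 0 each.
If it is in either of chests 3 and 6 (prior 1/9 each): the guide has 7 equally likely choices, so probability 1/7; weight (1/9)·(1/7) = 1/63 each.
If it is in chest 4 (prior 1/9): the guide has 28 equally likely choices, so probability 1/28; weight (1/9)·(1/28) = 1/252.
The weights sum to 1/28.
So P(the ruby in chest 4 | the guide opened chest 1, chest 2, chest 5, chest 7, chest 8, and chest 9) = (1/252) / (1/28) = 1/9.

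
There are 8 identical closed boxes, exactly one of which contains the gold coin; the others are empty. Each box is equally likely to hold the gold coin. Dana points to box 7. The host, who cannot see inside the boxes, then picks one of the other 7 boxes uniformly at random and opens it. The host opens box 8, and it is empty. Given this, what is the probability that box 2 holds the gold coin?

1/7

Consider each possible location of the gold coin in turn.
If it is in any of boxes 1, 2, 3, 4, 5, 6, and 7 (prior 1/8 each): the host picks box 8 with probability 1/7 regardless, and it is not the prize; weight (1/8)·(1/7) = 1/56 each.
If it is in box 8 (prior 1/8): the host opened box 8, so this case is ruled out; weight (1/8)·0 = 0.
The weights sum to 1/8.
So P(the gold coin in box 2 | the host opened box 8) = (1/56) / (1/8) = 1/7.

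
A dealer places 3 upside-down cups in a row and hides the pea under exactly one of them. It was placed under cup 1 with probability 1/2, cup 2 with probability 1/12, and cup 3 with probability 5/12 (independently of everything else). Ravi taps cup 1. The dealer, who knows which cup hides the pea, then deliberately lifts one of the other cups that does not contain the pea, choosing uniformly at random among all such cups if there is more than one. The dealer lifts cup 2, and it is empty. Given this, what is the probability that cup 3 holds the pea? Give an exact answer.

5/8

Condition on the true location of the pea.
If it is under cup 1 (prior 1/2): the dealer has 2 equally likely choices, so probability 1/2; weight (1/2)·(1/2) = 1/4.
If it is under cup 2 (prior 1/12): the dealer opened cup 2, so this case is ruled out; weight (1/12)·0 = 0.
If it is under cup 3 (prior 5/12): the dealer has no choice, probability 1; weight (5/12)·1 = 5/12.
The weights sum to 2/3.
So P(the pea under cup 3 | the dealer opened cup 2) = (5/12) / (2/3) = 5/8.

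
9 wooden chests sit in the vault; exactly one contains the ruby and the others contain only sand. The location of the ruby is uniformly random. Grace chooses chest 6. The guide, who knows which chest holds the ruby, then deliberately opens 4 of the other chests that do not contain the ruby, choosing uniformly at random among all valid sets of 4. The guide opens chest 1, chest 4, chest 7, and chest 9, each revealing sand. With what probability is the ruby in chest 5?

2/9

Apply Bayes' rule, conditioning on where the ruby actually is.
If it is in any of chests 1, 4, 7, and 9 (prior 1/9 each): that chest was opened and seen not to hold the prize — ruled out; weight (1/9)·0 = 0 each.
If it is in any of chests 2, 3, 5, and 8 (prior 1/9 each): the guide has 35 equally likely choices, so probability 1/35; weight (1/9)·(1/35) = 1/315 each.
If it is in chest 6 (prior 1/9): the guide has 70 equally likely choices, so probability 1/70; weight (1/9)·(1/70) = 1/630.
The weights sum to 1/70.
So P(the ruby in chest 5 | the guide opened chest 1, chest 4, chest 7, and chest 9) = (1/315) / (1/70) = 2/9.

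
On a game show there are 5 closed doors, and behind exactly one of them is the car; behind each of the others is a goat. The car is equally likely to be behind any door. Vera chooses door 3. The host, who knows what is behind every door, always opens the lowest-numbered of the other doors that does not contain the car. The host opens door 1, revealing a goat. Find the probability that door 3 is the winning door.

1/4

Apply Bayes' rule, conditioning on where the car actually is.
If it is behind door 1 (prior 1/5): the host opened door 1, so this case is ruled out; weight (1/5)·0 = 0.
If it is behind any of doors 2, 3, 4, and 5 (prior 1/5 each): door 1 is the lowest-numbered option available, probability 1; weight (1/5)·1 = 1/5 each.
The weights sum to 4/5.
So P(the car behind door 3 | the host opened door 1) = (1/5) / (4/5) = 1/4.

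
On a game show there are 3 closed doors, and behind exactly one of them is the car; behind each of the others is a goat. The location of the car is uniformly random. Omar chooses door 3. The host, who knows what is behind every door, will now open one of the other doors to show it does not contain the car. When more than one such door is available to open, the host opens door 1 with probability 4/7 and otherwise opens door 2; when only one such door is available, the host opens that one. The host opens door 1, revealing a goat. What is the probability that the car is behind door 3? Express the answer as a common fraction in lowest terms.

4/11

Consider each possible location of the car in turn.
If it is behind door 1 (prior 1/3): the host opened door 1, so this case is ruled out; weight (1/3)·0 = 0.
If it is behind door 2 (prior 1/3): only door 1 is available, probability 1; weight (1/3)·1 = 1/3.
If it is behind door 3 (prior 1/3): door 1 is available, opened with probability 4/7; weight (1/3)·(4/7) = 4/21.
The weights sum to 11/21.
So P(the car behind door 3 | the host opened door 1) = (4/21) / (11/21) = 4/11.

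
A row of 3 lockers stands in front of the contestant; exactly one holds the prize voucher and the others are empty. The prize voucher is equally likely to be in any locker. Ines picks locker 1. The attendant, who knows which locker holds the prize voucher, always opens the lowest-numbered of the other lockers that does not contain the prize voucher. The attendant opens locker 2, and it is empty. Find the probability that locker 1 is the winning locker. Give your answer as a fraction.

1/2

Apply Bayes' rule, conditioning on where the prize voucher actually is.
If it is in either of lockers 1 and 3 (prior 1/3 each): locker 2 is the lowest-numbered option available, probability 1; weight (1/3)·1 = 1/3 each.
If it is in locker 2 (prior 1/3): the attendant opened locker 2, so this case is ruled out; weight (1/3)·0 = 0.
The weights sum to 2/3.
So P(the prize voucher in locker 1 | the attendant opened locker 2) = (1/3) / (2/3) = 1/2.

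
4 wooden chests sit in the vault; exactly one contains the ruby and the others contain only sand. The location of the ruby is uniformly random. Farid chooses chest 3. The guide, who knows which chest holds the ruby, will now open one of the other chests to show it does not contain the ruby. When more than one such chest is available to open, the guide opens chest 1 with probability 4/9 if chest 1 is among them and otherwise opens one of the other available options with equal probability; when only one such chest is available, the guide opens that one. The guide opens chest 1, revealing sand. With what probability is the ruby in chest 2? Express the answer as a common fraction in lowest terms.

1/3

Consider each possible location of the ruby in turn.
If it is in chest 1 (prior 1/4): the guide opened chest 1, so this case is ruled out; weight (1/4)·0 = 0.
If it is in any of chests 2, 3, and 4 (prior 1/4 each): chest 1 is available, opened with probability 4/9; weight (1/4)·(4/9) = 1/9 each.
The weights sum to 1/3.
So P(the ruby in chest 2 | the guide opened chest 1) = (1/9) / (1/3) = 1/3.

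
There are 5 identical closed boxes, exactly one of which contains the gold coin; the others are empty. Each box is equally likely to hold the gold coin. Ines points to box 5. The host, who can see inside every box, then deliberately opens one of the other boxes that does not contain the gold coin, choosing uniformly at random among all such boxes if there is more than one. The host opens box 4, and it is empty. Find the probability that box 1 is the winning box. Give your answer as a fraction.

Consider each possible location of the gold coin in turn.
If it is in any of boxes 1, 2, and 3 (prior 1/5 each): the host has 3 equally likely choices, so probability 1/3; weight (1/5)·(1/3) = 1/15 each.
If it is in box 4 (prior 1/5): the host opened box 4, so this case is ruled out; weight (1/5)·0 = 0.
If it is in box 5 (prior 1/5): the host has 4 equally likely choices, so probability 1/4; weight (1/5)·(1/4) = 1/20.
The weights sum to 1/4.
So P(the gold coin in box 1 | the host opened box 4) = (1/15) / (1/4) = 4/15.

4/15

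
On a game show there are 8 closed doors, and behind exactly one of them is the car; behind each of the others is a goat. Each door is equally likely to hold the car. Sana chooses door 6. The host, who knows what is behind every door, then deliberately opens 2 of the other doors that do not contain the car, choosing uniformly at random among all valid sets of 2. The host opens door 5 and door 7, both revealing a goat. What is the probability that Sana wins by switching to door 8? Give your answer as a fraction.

7/40

Apply Bayes' rule, conditioning on where the car actually is.
If it is behind any of doors 1, 2, 3, 4, and 8 (prior 1/8 each): the host has 15 equally likely choices, so probability 1/15; weight (1/8)·(1/15) = 1/120 each.
If it is behind either of doors 5 and 7 (prior 1/8 each): that door was opened and seen not to hold the prize — ruled out; weight (1/8)·0 = 0 each.
If it is behind door 6 (prior 1/8): the host has 21 equally likely choices, so probability 1/21; weight (1/8)·(1/21) = 1/168.
The weights sum to 1/21.
So P(the car behind door 8 | the host opened door 5 and door 7) = (1/120) / (1/21) = 7/40.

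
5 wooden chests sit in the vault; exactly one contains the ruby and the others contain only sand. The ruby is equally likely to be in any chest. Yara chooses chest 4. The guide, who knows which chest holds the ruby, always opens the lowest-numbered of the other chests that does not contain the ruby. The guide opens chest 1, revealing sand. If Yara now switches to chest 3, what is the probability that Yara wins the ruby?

1/4

Apply Bayes' rule, conditioning on where the ruby actually is.
If it is in chest 1 (prior 1/5): the guide opened chest 1, so this case is ruled out; weight (1/5)·0 = 0.
If it is in any of chests 2, 3, 4, and 5 (prior 1/5 each): chest 1 is the lowest-numbered option available, probability 1; weight (1/5)·1 = 1/5 each.
The weights sum to 4/5.
So P(the ruby in chest 3 | the guide opened chest 1) = (1/5) / (4/5) = 1/4.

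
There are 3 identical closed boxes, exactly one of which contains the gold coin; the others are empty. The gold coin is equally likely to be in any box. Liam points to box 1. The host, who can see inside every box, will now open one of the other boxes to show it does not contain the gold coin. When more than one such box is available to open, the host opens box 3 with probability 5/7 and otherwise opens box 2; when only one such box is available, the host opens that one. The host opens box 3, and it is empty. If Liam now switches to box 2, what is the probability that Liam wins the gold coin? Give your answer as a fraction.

Condition on the true location of the gold coin.
If it is in box 1 (prior 1/3): box 3 is available, opened with probability 5/7; weight (1/3)·(5/7) = 5/21.
If it is in box 2 (prior 1/3): only box 3 is available, probability 1; weight (1/3)·1 = 1/3.
If it is in box 3 (prior 1/3): the host opened box 3, so this case is ruled out; weight (1/3)·0 = 0.
The weights sum to 4/7.
So P(the gold coin in box 2 | the host opened box 3) = (1/3) / (4/7) = 7/12.

7/12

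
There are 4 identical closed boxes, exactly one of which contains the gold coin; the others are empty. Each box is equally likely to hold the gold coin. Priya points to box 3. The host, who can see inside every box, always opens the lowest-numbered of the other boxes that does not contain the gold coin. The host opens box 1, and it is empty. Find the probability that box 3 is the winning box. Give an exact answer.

1/3

Condition on the true location of the gold coin.
If it is in box 1 (prior 1/4): the host opened box 1, so this case is ruled out; weight (1/4)·0 = 0.
If it is in any of boxes 2, 3, and 4 (prior 1/4 each): box 1 is the lowest-numbered option available, probability 1; weight (1/4)·1 = 1/4 each.
The weights sum to 3/4.
So P(the gold coin in box 3 | the host opened box 1) = (1/4) / (3/4) = 1/3.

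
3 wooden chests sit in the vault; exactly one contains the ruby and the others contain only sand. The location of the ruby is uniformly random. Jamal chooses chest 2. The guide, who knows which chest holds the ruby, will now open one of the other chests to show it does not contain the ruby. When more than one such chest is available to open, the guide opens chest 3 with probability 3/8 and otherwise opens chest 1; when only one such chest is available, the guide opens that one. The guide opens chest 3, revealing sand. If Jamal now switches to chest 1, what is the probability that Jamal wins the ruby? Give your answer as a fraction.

8/11

Apply Bayes' rule, conditioning on where the ruby actually is.
If it is in chest 1 (prior 1/3): only chest 3 is available, probability 1; weight (1/3)·1 = 1/3.
If it is in chest 2 (prior 1/3): chest 3 is available, opened with probability 3/8; weight (1/3)·(3/8) = 1/8.
If it is in chest 3 (prior 1/3): the guide opened chest 3, so this case is ruled out; weight (1/3)·0 = 0.
The weights sum to 11/24.
So P(the ruby in chest 1 | the guide opened chest 3) = (1/3) / (11/24) = 8/11.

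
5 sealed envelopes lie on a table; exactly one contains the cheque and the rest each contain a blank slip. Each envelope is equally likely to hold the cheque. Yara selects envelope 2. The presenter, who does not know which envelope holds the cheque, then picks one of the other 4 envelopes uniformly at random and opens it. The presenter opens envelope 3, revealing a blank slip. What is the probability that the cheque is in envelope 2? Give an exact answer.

Because the presenter chose which envelope to open without knowing where the cheque is, the choice is independent of the prize location. Learning that envelope 3 does not hold the cheque simply rules out that one location and leaves the remaining 4 envelopes still equally likely by symmetry.
So P(the cheque in envelope 2) = 1/4.

1/4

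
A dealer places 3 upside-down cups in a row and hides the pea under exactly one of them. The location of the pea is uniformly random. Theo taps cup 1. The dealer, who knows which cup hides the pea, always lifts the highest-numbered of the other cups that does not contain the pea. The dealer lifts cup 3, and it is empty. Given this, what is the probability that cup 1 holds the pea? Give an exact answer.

1/2

Consider each possible location of the pea in turn.
If it is under either of cups 1 and 2 (prior 1/3 each): cup 3 is the highest-numbered option available, probability 1; weight (1/3)·1 = 1/3 each.
If it is under cup 3 (prior 1/3): the dealer opened cup 3, so this case is ruled out; weight (1/3)·0 = 0.
The weights sum to 2/3.
So P(the pea under cup 1 | the dealer opened cup 3) = (1/3) / (2/3) = 1/2.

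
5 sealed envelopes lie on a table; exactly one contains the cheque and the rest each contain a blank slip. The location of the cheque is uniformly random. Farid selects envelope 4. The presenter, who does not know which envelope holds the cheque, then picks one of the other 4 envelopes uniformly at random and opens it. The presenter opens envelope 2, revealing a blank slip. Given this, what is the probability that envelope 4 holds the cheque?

1/4

Consider each possible location of the cheque in turn.
If it is in any of envelopes 1, 3, 4, and 5 (prior 1/5 each): the presenter picks envelope 2 with probability 1/4 regardless, and it is not the prize; weight (1/5)·(1/4) = 1/20 each.
If it is in envelope 2 (prior 1/5): the presenter opened envelope 2, so this case is ruled out; weight (1/5)·0 = 0.
The weights sum to 1/5.
So P(the cheque in envelope 4 | the presenter opened envelope 2) = (1/20) / (1/5) = 1/4.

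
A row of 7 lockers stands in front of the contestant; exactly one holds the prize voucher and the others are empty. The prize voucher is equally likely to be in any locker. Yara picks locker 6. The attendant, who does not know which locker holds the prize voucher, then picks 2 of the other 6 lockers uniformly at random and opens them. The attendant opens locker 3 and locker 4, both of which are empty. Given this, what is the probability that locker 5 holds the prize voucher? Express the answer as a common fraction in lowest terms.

1/5

Condition on the true location of the prize voucher.
If it is in any of lockers 1, 2, 5, 6, and 7 (prior 1/7 each): the attendant picks exactly this set with probability 1/15 regardless, and none is the prize; weight (1/7)·(1/15) = 1/105 each.
If it is in either of lockers 3 and 4 (prior 1/7 each): that locker was opened and seen not to hold the prize — ruled out; weight (1/7)·0 = 0 each.
The weights sum to 1/21.
So P(the prize voucher in locker 5 | the attendant opened locker 3 and locker 4) = (1/105) / (1/21) = 1/5.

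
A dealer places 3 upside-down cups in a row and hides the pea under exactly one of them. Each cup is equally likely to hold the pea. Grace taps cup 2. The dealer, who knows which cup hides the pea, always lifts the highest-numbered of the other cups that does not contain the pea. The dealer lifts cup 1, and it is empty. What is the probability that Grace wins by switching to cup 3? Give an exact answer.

1

Apply Bayes' rule, conditioning on where the pea actually is.
If it is under cup 1 (prior 1/3): the dealer opened cup 1, so this case is ruled out; weight (1/3)·0 = 0.
If it is under cup 2 (prior 1/3): the dealer would have opened cup 3 instead, probability 0; weight (1/3)·0 = 0.
If it is under cup 3 (prior 1/3): cup 1 is the highest-numbered option available, probability 1; weight (1/3)·1 = 1/3.
The weights sum to 1/3.
So P(the pea under cup 3 | the dealer opened cup 1) = (1/3) / (1/3) = 1.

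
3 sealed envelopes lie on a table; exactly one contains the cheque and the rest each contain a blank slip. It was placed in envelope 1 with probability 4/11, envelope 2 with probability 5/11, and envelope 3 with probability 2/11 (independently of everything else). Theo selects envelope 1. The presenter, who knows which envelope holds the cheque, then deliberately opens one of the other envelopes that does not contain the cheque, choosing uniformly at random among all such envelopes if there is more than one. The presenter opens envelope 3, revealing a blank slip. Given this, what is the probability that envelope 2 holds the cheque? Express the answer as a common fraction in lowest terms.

Condition on the true location of the cheque.
If it is in envelope 1 (prior 4/11): the presenter has 2 equally likely choices, so probability 1/2; weight (4/11)·(1/2) = 2/11.
If it is in envelope 2 (prior 5/11): the presenter has no choice, probability 1; weight (5/11)·1 = 5/11.
If it is in envelope 3 (prior 2/11): the presenter opened envelope 3, so this case is ruled out; weight (2/11)·0 = 0.
The weights sum to 7/11.
So P(the cheque in envelope 2 | the presenter opened envelope 3) = (5/11) / (7/11) = 5/7.

5/7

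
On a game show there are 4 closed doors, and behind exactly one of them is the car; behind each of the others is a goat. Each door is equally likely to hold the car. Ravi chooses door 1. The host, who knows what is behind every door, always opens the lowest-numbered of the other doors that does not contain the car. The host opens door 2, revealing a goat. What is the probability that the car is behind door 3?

Condition on the true location of the car.
If it is behind any of doors 1, 3, and 4 (prior 1/4 each): door 2 is the lowest-numbered option available, probability 1; weight (1/4)·1 = 1/4 each.
If it is behind door 2 (prior 1/4): the host opened door 2, so this case is ruled out; weight (1/4)·0 = 0.
The weights sum to 3/4.
So P(the car behind door 3 | the host opened door 2) = (1/4) / (3/4) = 1/3.

1/3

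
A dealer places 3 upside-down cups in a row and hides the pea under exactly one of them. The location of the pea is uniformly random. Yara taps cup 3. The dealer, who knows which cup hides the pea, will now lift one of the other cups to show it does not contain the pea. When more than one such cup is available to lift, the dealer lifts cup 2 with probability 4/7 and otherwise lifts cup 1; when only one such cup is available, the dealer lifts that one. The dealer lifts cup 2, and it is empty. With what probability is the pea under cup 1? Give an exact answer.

7/11

Apply Bayes' rule, conditioning on where the pea actually is.
If it is under cup 1 (prior 1/3): only cup 2 is available, probability 1; weight (1/3)·1 = 1/3.
If it is under cup 2 (prior 1/3): the dealer opened cup 2, so this case is ruled out; weight (1/3)·0 = 0.
If it is under cup 3 (prior 1/3): cup 2 is available, opened with probability 4/7; weight (1/3)·(4/7) = 4/21.
The weights sum to 11/21.
So P(the pea under cup 1 | the dealer opened cup 2) = (1/3) / (11/21) = 7/11.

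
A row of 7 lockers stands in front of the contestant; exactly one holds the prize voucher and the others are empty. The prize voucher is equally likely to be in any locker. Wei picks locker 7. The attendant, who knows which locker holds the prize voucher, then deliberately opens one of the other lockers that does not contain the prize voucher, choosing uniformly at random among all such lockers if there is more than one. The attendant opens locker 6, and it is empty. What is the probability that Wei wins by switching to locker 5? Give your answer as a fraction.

Consider each possible location of the prize voucher in turn.
If it is in any of lockers 1, 2, 3, 4, and 5 (prior 1/7 each): the attendant has 5 equally likely choices, so probability 1/5; weight (1/7)·(1/5) = 1/35 each.
If it is in locker 6 (prior 1/7): the attendant opened locker 6, so this case is ruled out; weight (1/7)·0 = 0.
If it is in locker 7 (prior 1/7): the attendant has 6 equally likely choices, so probability 1/6; weight (1/7)·(1/6) = 1/42.
The weights sum to 1/6.
So P(the prize voucher in locker 5 | the attendant opened locker 6) = (1/35) / (1/6) = 6/35.

6/35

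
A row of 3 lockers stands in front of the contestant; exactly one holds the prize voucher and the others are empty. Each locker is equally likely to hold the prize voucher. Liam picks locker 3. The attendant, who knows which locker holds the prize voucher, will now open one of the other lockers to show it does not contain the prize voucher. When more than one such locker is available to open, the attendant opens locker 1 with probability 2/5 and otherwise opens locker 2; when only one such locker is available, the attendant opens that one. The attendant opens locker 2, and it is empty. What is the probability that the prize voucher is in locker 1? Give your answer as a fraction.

Consider each possible location of the prize voucher in turn.
If it is in locker 1 (prior 1/3): only locker 2 is available, probability 1; weight (1/3)·1 = 1/3.
If it is in locker 2 (prior 1/3): the attendant opened locker 2, so this case is ruled out; weight (1/3)·0 = 0.
If it is in locker 3 (prior 1/3): locker 1 is available but not opened, probability 3/5; weight (1/3)·(3/5) = 1/5.
The weights sum to 8/15.
So P(the prize voucher in locker 1 | the attendant opened locker 2) = (1/3) / (8/15) = 5/8.

5/8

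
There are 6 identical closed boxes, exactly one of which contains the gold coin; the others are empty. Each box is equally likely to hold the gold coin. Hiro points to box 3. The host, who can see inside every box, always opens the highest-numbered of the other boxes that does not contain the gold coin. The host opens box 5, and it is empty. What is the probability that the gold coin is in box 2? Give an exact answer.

0

Apply Bayes' rule, conditioning on where the gold coin actually is.
If it is in any of boxes 1, 2, 3, and 4 (prior 1/6 each): the host would have opened box 6 instead, probability 0; weight (1/6)·0 = 0 each.
If it is in box 5 (prior 1/6): the host opened box 5, so this case is ruled out; weight (1/6)·0 = 0.
If it is in box 6 (prior 1/6): box 5 is the highest-numbered option available, probability 1; weight (1/6)·1 = 1/6.
The weights sum to 1/6.
So P(the gold coin in box 2 | the host opened box 5) = 0 / (1/6) = 0.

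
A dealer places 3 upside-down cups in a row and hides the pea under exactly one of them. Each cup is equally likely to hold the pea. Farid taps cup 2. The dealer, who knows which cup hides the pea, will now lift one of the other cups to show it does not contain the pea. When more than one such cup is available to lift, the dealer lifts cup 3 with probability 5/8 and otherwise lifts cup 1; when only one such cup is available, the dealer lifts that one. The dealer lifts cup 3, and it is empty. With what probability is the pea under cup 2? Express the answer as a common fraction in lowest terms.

5/13

Consider each possible location of the pea in turn.
If it is under cup 1 (prior 1/3): only cup 3 is available, probability 1; weight (1/3)·1 = 1/3.
If it is under cup 2 (prior 1/3): cup 3 is available, opened with probability 5/8; weight (1/3)·(5/8) = 5/24.
If it is under cup 3 (prior 1/3): the dealer opened cup 3, so this case is ruled out; weight (1/3)·0 = 0.
The weights sum to 13/24.
So P(the pea under cup 2 | the dealer opened cup 3) = (5/24) / (13/24) = 5/13.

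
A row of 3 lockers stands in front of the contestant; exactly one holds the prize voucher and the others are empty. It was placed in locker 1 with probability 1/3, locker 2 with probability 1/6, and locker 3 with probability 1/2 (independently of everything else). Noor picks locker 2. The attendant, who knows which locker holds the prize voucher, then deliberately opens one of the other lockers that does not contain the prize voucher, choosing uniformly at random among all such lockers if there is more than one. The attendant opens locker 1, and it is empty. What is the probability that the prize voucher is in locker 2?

1/7

Apply Bayes' rule, conditioning on where the prize voucher actually is.
If it is in locker 1 (prior 1/3): the attendant opened locker 1, so this case is ruled out; weight (1/3)·0 = 0.
If it is in locker 2 (prior 1/6): the attendant has 2 equally likely choices, so probability 1/2; weight (1/6)·(1/2) = 1/12.
If it is in locker 3 (prior 1/2): the attendant has no choice, probability 1; weight (1/2)·1 = 1/2.
The weights sum to 7/12.
So P(the prize voucher in locker 2 | the attendant opened locker 1) = (1/12) / (7/12) = 1/7.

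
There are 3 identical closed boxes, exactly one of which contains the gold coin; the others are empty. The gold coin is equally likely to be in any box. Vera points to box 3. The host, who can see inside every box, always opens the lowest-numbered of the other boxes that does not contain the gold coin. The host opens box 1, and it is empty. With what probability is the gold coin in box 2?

1/2

Condition on the true location of the gold coin.
If it is in box 1 (prior 1/3): the host opened box 1, so this case is ruled out; weight (1/3)·0 = 0.
If it is in either of boxes 2 and 3 (prior 1/3 each): box 1 is the lowest-numbered option available, probability 1; weight (1/3)·1 = 1/3 each.
The weights sum to 2/3.
So P(the gold coin in box 2 | the host opened box 1) = (1/3) / (2/3) = 1/2.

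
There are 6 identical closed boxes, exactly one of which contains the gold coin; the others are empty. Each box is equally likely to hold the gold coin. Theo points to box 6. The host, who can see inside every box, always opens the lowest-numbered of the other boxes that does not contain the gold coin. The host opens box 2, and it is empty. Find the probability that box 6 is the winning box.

0

Consider each possible location of the gold coin in turn.
If it is in box 1 (prior 1/6): box 2 is the lowest-numbered option available, probability 1; weight (1/6)·1 = 1/6.
If it is in box 2 (prior 1/6): the host opened box 2, so this case is ruled out; weight (1/6)·0 = 0.
If it is in any of boxes 3, 4, 5, and 6 (prior 1/6 each): the host would have opened box 1 instead, probability 0; weight (1/6)·0 = 0 each.
The weights sum to 1/6.
So P(the gold coin in box 6 | the host opened box 2) = 0 / (1/6) = 0.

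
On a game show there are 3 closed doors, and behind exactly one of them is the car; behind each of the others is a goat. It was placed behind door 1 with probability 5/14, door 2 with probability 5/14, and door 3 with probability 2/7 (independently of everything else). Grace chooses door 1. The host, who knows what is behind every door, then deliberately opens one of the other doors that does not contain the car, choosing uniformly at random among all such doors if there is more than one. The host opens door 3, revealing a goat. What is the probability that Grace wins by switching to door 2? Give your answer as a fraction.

Consider each possible location of the car in turn.
If it is behind door 1 (prior 5/14): the host has 2 equally likely choices, so probability 1/2; weight (5/14)·(1/2) = 5/28.
If it is behind door 2 (prior 5/14): the host has no choice, probability 1; weight (5/14)·1 = 5/14.
If it is behind door 3 (prior 2/7): the host opened door 3, so this case is ruled out; weight (2/7)·0 = 0.
The weights sum to 15/28.
So P(the car behind door 2 | the host opened door 3) = (5/14) / (15/28) = 2/3.

2/3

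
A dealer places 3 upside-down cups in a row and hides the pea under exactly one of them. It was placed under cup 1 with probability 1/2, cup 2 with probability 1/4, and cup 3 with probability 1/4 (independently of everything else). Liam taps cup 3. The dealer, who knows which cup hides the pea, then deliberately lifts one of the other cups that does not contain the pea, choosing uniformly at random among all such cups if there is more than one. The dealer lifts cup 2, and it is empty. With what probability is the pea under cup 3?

Apply Bayes' rule, conditioning on where the pea actually is.
If it is under cup 1 (prior 1/2): the dealer has no choice, probability 1; weight (1/2)·1 = 1/2.
If it is under cup 2 (prior 1/4): the dealer opened cup 2, so this case is ruled out; weight (1/4)·0 = 0.
If it is under cup 3 (prior 1/4): the dealer has 2 equally likely choices, so probability 1/2; weight (1/4)·(1/2) = 1/8.
The weights sum to 5/8.
So P(the pea under cup 3 | the dealer opened cup 2) = (1/8) / (5/8) = 1/5.

1/5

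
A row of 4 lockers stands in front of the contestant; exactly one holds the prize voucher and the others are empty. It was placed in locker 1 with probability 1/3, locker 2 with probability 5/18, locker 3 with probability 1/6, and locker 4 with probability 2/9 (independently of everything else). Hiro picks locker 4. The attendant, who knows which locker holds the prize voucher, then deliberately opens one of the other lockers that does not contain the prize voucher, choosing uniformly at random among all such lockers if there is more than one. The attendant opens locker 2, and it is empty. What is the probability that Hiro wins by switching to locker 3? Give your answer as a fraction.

Apply Bayes' rule, conditioning on where the prize voucher actually is.
If it is in locker 1 (prior 1/3): the attendant has 2 equally likely choices, so probability 1/2; weight (1/3)·(1/2) = 1/6.
If it is in locker 2 (prior 5/18): the attendant opened locker 2, so this case is ruled out; weight (5/18)·0 = 0.
If it is in locker 3 (prior 1/6): the attendant has 2 equally likely choices, so probability 1/2; weight (1/6)·(1/2) = 1/12.
If it is in locker 4 (prior 2/9): the attendant has 3 equally likely choices, so probability 1/3; weight (2/9)·(1/3) = 2/27.
The weights sum to 35/108.
So P(the prize voucher in locker 3 | the attendant opened locker 2) = (1/12) / (35/108) = 9/35.

9/35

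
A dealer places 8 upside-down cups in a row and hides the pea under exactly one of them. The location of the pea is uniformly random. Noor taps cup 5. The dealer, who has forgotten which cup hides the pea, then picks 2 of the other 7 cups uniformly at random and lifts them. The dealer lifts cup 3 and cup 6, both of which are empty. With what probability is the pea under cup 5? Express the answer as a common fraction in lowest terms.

Because the dealer chose which cups to lift without knowing where the pea is, the choice is independent of the prize location. Learning that none of the 2 opened cups holds the pea simply rules out those 2 locations and leaves the remaining 6 cups still equally likely by symmetry.
So P(the pea under cup 5) = 1/6.

1/6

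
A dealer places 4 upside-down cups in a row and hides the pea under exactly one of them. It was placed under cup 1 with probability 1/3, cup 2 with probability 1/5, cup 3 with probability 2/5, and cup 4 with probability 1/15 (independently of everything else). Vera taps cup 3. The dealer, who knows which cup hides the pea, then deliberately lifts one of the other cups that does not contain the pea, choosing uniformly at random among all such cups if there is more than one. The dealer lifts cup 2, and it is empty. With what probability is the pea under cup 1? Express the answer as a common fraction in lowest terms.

Condition on the true location of the pea.
If it is under cup 1 (prior 1/3): the dealer has 2 equally likely choices, so probability 1/2; weight (1/3)·(1/2) = 1/6.
If it is under cup 2 (prior 1/5): the dealer opened cup 2, so this case is ruled out; weight (1/5)·0 = 0.
If it is under cup 3 (prior 2/5): the dealer has 3 equally likely choices, so probability 1/3; weight (2/5)·(1/3) = 2/15.
If it is under cup 4 (prior 1/15): the dealer has 2 equally likely choices, so probability 1/2; weight (1/15)·(1/2) = 1/30.
The weights sum to 1/3.
So P(the pea under cup 1 | the dealer opened cup 2) = (1/6) / (1/3) = 1/2.

1/2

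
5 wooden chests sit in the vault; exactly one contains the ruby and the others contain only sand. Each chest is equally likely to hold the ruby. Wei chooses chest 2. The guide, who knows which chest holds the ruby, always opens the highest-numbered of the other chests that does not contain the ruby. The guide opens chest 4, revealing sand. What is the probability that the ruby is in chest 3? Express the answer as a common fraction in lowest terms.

0

Condition on the true location of the ruby.
If it is in any of chests 1, 2, and 3 (prior 1/5 each): the guide would have opened chest 5 instead, probability 0; weight (1/5)·0 = 0 each.
If it is in chest 4 (prior 1/5): the guide opened chest 4, so this case is ruled out; weight (1/5)·0 = 0.
If it is in chest 5 (prior 1/5): chest 4 is the highest-numbered option available, probability 1; weight (1/5)·1 = 1/5.
The weights sum to 1/5.
So P(the ruby in chest 3 | the guide opened chest 4) = 0 / (1/5) = 0.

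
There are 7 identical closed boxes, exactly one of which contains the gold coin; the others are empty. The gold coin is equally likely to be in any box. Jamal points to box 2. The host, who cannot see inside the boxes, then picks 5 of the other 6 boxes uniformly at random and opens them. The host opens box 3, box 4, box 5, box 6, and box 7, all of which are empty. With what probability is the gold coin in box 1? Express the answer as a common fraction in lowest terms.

Apply Bayes' rule, conditioning on where the gold coin actually is.
If it is in either of boxes 1 and 2 (prior 1/7 each): the host picks exactly this set with probability 1/6 regardless, and none is the prize; weight (1/7)·(1/6) = 1/42 each.
If it is in any of boxes 3, 4, 5, 6, and 7 (prior 1/7 each): that box was opened and seen not to hold the prize — ruled out; weight (1/7)·0 = 0 each.
The weights sum to 1/21.
So P(the gold coin in box 1 | the host opened box 3, box 4, box 5, box 6, and box 7) = (1/42) / (1/21) = 1/2.

1/2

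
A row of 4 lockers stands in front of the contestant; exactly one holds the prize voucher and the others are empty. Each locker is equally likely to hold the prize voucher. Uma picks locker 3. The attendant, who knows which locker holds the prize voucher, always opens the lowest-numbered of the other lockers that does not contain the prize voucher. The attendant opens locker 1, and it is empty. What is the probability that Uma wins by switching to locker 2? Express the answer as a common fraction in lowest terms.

1/3

Condition on the true location of the prize voucher.
If it is in locker 1 (prior 1/4): the attendant opened locker 1, so this case is ruled out; weight (1/4)·0 = 0.
If it is in any of lockers 2, 3, and 4 (prior 1/4 each): locker 1 is the lowest-numbered option available, probability 1; weight (1/4)·1 = 1/4 each.
The weights sum to 3/4.
So P(the prize voucher in locker 2 | the attendant opened locker 1) = (1/4) / (3/4) = 1/3.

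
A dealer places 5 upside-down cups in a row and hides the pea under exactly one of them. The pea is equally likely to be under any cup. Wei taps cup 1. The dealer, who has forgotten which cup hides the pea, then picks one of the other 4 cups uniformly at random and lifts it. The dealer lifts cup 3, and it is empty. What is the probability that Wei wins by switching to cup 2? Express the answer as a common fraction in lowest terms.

1/4

Consider each possible location of the pea in turn.
If it is under any of cups 1, 2, 4, and 5 (prior 1/5 each): the dealer picks cup 3 with probability 1/4 regardless, and it is not the prize; weight (1/5)·(1/4) = 1/20 each.
If it is under cup 3 (prior 1/5): the dealer opened cup 3, so this case is ruled out; weight (1/5)·0 = 0.
The weights sum to 1/5.
So P(the pea under cup 2 | the dealer opened cup 3) = (1/20) / (1/5) = 1/4.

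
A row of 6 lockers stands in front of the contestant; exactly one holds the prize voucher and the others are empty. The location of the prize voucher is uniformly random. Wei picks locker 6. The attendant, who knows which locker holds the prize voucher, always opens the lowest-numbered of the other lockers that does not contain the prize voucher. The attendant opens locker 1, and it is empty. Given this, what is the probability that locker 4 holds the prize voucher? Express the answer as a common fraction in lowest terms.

Consider each possible location of the prize voucher in turn.
If it is in locker 1 (prior 1/6): the attendant opened locker 1, so this case is ruled out; weight (1/6)·0 = 0.
If it is in any of lockers 2, 3, 4, 5, and 6 (prior 1/6 each): locker 1 is the lowest-numbered option available, probability 1; weight (1/6)·1 = 1/6 each.
The weights sum to 5/6.
So P(the prize voucher in locker 4 | the attendant opened locker 1) = (1/6) / (5/6) = 1/5.

1/5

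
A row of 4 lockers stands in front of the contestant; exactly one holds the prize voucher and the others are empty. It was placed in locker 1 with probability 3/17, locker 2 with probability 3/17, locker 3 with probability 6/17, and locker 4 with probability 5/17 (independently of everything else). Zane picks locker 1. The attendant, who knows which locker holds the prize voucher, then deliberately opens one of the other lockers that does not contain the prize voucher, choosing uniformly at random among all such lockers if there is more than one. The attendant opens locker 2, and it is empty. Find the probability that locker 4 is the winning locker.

Condition on the true location of the prize voucher.
If it is in locker 1 (prior 3/17): the attendant has 3 equally likely choices, so probability 1/3; weight (3/17)·(1/3) = 1/17.
If it is in locker 2 (prior 3/17): the attendant opened locker 2, so this case is ruled out; weight (3/17)·0 = 0.
If it is in locker 3 (prior 6/17): the attendant has 2 equally likely choices, so probability 1/2; weight (6/17)·(1/2) = 3/17.
If it is in locker 4 (prior 5/17): the attendant has 2 equally likely choices, so probability 1/2; weight (5/17)·(1/2) = 5/34.
The weights sum to 13/34.
So P(the prize voucher in locker 4 | the attendant opened locker 2) = (5/34) / (13/34) = 5/13.

5/13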